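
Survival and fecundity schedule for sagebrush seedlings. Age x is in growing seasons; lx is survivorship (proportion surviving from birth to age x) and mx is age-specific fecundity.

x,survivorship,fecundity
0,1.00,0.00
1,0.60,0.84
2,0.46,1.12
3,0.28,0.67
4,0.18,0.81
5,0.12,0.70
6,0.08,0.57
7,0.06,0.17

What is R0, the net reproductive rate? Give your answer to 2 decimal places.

1.49

lx·mx by age: 0, 0.504, 0.5152, 0.1876, 0.1458, 0.084, 0.0456, 0.0102
R0 = Σ lx·mx = 1.4924 → 1.49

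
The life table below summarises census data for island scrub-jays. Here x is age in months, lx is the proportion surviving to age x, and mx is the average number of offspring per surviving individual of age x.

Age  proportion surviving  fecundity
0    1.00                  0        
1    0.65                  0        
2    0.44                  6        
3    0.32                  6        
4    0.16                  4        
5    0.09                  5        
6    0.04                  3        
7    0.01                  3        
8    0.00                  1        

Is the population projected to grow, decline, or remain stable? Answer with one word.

R0 = Σ lx·mx = 0 + 0 + 2.64 + 1.92 + 0.64 + 0.45 + 0.12 + 0.03 + 0 = 5.8
R0 > 1, so the population is growing.

growing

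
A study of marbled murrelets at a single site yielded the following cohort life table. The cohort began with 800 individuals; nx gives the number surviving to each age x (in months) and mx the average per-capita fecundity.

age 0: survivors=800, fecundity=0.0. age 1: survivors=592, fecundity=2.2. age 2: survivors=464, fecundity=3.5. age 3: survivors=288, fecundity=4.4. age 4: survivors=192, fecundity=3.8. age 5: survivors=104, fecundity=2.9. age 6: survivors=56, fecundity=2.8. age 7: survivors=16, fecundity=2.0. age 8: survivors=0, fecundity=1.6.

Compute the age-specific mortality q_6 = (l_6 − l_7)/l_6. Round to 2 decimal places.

lx = nx/n0 = nx/800: 1, 0.74, 0.58, 0.36, 0.24, 0.13, 0.07, 0.02, 0
q_6 = (l_6 − l_7) / l_6 = (0.07 − 0.02) / 0.07
     = 0.05 / 0.07 = 0.714286… → 0.71

0.71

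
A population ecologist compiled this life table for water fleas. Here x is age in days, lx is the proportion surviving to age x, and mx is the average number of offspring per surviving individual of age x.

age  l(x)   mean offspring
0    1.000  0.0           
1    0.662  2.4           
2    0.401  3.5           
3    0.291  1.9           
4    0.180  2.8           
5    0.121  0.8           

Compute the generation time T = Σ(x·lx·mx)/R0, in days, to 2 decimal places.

lx·mx: 0, 1.5888, 1.4035, 0.5529, 0.504, 0.0968 → R0 = 4.146
x·lx·mx: 0, 1.5888, 2.807, 1.6587, 2.016, 0.484 → Σ = 8.5545
T = 8.5545 / 4.146 = 2.063314… → 2.06

2.06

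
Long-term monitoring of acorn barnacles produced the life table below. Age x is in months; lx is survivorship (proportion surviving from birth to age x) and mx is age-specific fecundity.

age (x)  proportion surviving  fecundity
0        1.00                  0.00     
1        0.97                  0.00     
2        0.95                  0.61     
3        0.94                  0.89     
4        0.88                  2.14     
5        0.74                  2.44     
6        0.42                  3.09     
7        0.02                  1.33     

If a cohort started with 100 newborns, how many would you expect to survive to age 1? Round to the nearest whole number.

97

Expected survivors = N0 · l_1 = 100 × 0.97 = 97 → 97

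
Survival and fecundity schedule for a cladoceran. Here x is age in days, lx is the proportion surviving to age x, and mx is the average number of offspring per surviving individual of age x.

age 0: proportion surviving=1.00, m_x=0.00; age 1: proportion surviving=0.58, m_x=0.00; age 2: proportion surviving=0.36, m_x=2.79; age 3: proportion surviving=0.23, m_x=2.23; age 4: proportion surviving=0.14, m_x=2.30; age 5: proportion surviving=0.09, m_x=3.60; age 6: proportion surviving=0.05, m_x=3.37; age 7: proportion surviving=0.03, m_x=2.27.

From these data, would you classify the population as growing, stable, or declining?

R0 = Σ lx·mx = 0 + 0 + 1.0044 + 0.5129 + 0.322 + 0.324 + 0.1685 + 0.0681 = 2.3999
R0 > 1, so the population is growing.

growing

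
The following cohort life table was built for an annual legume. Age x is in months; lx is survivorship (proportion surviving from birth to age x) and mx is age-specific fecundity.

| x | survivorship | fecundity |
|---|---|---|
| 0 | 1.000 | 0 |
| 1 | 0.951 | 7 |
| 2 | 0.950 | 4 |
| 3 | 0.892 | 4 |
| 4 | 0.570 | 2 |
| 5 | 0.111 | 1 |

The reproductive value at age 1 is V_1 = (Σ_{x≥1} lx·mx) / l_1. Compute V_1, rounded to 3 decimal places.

16.063

lx·mx for x ≥ 1: 6.657, 3.8, 3.568, 1.14, 0.111 → sum = 15.276
V_1 = 15.276 / l_1 = 15.276 / 0.951 = 16.063091… → 16.063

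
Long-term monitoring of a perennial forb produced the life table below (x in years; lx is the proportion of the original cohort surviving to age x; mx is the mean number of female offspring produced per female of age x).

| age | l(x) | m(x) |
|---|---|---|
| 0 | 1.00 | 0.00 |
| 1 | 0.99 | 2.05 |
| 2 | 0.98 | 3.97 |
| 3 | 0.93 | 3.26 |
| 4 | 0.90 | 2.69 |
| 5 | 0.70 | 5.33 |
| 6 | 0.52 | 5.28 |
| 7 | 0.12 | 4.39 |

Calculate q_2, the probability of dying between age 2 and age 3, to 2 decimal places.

0.05

q_2 = (l_2 − l_3) / l_2 = (0.98 − 0.93) / 0.98
     = 0.05 / 0.98 = 0.05102… → 0.05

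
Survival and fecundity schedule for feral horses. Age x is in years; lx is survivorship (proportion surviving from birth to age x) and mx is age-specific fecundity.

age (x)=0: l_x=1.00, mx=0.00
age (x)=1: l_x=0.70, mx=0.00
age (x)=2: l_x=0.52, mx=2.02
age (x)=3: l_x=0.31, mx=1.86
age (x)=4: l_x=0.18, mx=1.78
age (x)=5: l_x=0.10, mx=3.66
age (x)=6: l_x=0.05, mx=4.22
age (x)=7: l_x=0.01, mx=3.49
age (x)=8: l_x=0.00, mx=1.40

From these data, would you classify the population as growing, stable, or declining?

R0 = Σ lx·mx = 0 + 0 + 1.0504 + 0.5766 + 0.3204 + 0.366 + 0.211 + 0.0349 + 0 = 2.5593
R0 > 1, so the population is growing.

growing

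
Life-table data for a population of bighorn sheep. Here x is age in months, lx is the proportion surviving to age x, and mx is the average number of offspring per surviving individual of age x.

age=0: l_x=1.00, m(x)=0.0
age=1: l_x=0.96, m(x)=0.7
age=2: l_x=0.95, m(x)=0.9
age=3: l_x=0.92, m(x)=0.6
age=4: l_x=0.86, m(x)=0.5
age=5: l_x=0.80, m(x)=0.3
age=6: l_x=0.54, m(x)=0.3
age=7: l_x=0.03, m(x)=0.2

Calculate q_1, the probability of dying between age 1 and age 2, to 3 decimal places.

0.010

q_1 = (l_1 − l_2) / l_1 = (0.96 − 0.95) / 0.96
     = 0.01 / 0.96 = 0.010417… → 0.010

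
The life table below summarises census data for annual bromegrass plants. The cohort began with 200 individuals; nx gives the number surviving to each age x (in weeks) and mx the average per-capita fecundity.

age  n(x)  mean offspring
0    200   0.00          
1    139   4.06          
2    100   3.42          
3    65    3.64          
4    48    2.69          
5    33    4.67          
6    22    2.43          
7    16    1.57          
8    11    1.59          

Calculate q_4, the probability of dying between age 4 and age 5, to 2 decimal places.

0.31

lx = nx/n0 = nx/200: 1, 0.695, 0.5, 0.325, 0.24, 0.165, 0.11, 0.08, 0.055
q_4 = (l_4 − l_5) / l_4 = (0.24 − 0.165) / 0.24
     = 0.075 / 0.24 = 0.3125 → 0.31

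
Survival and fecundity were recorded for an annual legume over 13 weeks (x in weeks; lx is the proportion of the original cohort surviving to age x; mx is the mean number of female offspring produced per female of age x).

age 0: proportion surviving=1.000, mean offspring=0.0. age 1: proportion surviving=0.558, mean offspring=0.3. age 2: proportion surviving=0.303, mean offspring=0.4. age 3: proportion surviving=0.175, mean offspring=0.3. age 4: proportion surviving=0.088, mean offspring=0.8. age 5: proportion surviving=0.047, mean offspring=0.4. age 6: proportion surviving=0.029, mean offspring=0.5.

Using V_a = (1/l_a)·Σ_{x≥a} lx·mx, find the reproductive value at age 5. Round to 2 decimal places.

0.71

lx·mx for x ≥ 5: 0.0188, 0.0145 → sum = 0.0333
V_5 = 0.0333 / l_5 = 0.0333 / 0.047 = 0.708511… → 0.71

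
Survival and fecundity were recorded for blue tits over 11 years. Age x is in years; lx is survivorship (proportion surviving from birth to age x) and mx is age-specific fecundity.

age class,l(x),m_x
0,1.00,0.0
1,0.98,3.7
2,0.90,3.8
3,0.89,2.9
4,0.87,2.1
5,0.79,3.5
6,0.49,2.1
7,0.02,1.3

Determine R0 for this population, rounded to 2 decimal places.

15.27

lx·mx by age: 0, 3.626, 3.42, 2.581, 1.827, 2.765, 1.029, 0.026
R0 = Σ lx·mx = 15.274 → 15.27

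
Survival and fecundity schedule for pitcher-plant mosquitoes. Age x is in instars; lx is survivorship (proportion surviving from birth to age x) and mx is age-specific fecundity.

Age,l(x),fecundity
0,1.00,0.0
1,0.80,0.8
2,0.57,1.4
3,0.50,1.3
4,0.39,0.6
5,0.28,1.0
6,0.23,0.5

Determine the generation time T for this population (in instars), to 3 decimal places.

lx·mx: 0, 0.64, 0.798, 0.65, 0.234, 0.28, 0.115 → R0 = 2.717
x·lx·mx: 0, 0.64, 1.596, 1.95, 0.936, 1.4, 0.69 → Σ = 7.212
T = 7.212 / 2.717 = 2.654398… → 2.654

2.654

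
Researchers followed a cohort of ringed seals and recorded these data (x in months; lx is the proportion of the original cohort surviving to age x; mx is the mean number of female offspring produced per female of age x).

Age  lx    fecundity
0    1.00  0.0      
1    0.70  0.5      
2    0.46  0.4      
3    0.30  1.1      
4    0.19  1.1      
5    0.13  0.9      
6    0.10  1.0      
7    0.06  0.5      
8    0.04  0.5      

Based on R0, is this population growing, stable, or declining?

R0 = Σ lx·mx = 0 + 0.35 + 0.184 + 0.33 + 0.209 + 0.117 + 0.1 + 0.03 + 0.02 = 1.34
R0 > 1, so the population is growing.

growing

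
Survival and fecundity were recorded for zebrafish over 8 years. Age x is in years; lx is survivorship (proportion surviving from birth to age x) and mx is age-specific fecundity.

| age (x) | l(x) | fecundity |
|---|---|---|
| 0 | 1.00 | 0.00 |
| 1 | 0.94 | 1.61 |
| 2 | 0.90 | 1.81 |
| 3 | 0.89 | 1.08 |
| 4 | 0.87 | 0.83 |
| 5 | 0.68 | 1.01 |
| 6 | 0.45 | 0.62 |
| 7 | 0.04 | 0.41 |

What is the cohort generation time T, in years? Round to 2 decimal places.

2.71

lx·mx: 0, 1.5134, 1.629, 0.9612, 0.7221, 0.6868, 0.279, 0.0164 → R0 = 5.8079
x·lx·mx: 0, 1.5134, 3.258, 2.8836, 2.8884, 3.434, 1.674, 0.1148 → Σ = 15.7662
T = 15.7662 / 5.8079 = 2.714613… → 2.71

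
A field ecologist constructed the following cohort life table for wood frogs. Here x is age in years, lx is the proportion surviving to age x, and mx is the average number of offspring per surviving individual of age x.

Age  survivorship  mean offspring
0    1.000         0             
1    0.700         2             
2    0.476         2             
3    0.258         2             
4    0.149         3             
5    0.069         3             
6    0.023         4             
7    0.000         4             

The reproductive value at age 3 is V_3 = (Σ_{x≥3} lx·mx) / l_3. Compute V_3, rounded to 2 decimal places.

4.89

lx·mx for x ≥ 3: 0.516, 0.447, 0.207, 0.092, 0 → sum = 1.262
V_3 = 1.262 / l_3 = 1.262 / 0.258 = 4.891473… → 4.89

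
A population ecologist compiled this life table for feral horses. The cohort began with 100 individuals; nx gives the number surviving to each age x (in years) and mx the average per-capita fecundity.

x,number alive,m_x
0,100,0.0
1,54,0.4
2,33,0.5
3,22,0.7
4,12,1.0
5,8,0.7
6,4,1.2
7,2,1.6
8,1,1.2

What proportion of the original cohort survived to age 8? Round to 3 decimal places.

0.010

l_8 = n_8/n_0 = 1/100 = 0.01 → 0.010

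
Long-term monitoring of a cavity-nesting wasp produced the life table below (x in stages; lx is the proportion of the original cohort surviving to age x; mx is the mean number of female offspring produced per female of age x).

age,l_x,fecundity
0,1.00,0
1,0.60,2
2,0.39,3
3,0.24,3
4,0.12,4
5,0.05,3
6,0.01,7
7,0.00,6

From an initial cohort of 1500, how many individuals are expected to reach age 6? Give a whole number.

15

Expected survivors = N0 · l_6 = 1500 × 0.01 = 15 → 15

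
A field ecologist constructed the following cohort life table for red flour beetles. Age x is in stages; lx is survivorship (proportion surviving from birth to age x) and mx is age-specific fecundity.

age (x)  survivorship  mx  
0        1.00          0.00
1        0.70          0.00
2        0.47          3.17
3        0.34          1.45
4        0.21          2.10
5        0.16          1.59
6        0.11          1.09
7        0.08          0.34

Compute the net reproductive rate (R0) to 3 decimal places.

2.825

lx·mx by age: 0, 0, 1.4899, 0.493, 0.441, 0.2544, 0.1199, 0.0272
R0 = Σ lx·mx = 2.8254 → 2.825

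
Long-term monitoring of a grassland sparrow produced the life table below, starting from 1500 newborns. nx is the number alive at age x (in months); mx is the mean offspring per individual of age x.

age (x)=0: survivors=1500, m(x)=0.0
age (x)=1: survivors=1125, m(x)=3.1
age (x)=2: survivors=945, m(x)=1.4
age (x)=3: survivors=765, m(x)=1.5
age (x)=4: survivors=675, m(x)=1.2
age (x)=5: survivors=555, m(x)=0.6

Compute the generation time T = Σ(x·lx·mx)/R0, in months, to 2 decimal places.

2.04

lx = nx/n0 = nx/1500: 1, 0.75, 0.63, 0.51, 0.45, 0.37
lx·mx: 0, 2.325, 0.882, 0.765, 0.54, 0.222 → R0 = 4.734
x·lx·mx: 0, 2.325, 1.764, 2.295, 2.16, 1.11 → Σ = 9.654
T = 9.654 / 4.734 = 2.03929… → 2.04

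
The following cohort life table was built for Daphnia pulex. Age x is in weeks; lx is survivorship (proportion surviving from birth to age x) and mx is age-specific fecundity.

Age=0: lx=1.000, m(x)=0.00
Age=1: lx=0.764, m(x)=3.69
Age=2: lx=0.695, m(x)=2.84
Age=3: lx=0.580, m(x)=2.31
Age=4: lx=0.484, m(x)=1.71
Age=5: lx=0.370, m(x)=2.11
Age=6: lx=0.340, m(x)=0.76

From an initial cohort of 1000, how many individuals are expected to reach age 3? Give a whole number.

580

Expected survivors = N0 · l_3 = 1000 × 0.580 = 580 → 580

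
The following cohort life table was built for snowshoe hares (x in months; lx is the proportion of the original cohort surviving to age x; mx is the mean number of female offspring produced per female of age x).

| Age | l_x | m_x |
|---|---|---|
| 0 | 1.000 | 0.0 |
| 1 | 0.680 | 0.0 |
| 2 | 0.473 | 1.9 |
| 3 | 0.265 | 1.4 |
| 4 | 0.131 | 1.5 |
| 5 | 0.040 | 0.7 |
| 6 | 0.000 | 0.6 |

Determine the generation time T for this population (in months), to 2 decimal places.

lx·mx: 0, 0, 0.8987, 0.371, 0.1965, 0.028, 0 → R0 = 1.4942
x·lx·mx: 0, 0, 1.7974, 1.113, 0.786, 0.14, 0 → Σ = 3.8364
T = 3.8364 / 1.4942 = 2.567528… → 2.57

2.57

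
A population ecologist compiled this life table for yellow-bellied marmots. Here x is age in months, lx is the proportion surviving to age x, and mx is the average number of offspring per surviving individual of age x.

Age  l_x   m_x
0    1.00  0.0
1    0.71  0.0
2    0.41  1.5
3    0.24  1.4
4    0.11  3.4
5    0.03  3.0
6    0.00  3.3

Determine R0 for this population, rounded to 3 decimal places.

lx·mx by age: 0, 0, 0.615, 0.336, 0.374, 0.09, 0
R0 = Σ lx·mx = 1.415 → 1.415

1.415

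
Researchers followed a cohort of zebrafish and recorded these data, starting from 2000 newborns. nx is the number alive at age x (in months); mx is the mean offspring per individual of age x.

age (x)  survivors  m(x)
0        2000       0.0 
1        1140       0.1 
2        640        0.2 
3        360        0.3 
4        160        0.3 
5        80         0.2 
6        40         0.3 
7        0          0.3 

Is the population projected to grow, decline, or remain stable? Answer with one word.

declining

lx = nx/n0 = nx/2000: 1, 0.57, 0.32, 0.18, 0.08, 0.04, 0.02, 0
R0 = Σ lx·mx = 0 + 0.057 + 0.064 + 0.054 + 0.024 + 0.008 + 0.006 + 0 = 0.213
R0 < 1, so the population is declining.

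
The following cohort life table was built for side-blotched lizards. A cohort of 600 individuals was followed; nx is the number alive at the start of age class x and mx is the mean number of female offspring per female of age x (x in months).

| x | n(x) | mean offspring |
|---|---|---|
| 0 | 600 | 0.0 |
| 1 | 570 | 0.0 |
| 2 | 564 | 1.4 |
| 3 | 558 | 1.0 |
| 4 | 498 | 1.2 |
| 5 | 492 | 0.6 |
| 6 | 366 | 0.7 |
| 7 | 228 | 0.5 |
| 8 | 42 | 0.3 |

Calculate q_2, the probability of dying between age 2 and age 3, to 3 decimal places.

lx = nx/n0 = nx/600: 1, 0.95, 0.94, 0.93, 0.83, 0.82, 0.61, 0.38, 0.07
q_2 = (l_2 − l_3) / l_2 = (0.94 − 0.93) / 0.94
     = 0.01 / 0.94 = 0.010638… → 0.011

0.011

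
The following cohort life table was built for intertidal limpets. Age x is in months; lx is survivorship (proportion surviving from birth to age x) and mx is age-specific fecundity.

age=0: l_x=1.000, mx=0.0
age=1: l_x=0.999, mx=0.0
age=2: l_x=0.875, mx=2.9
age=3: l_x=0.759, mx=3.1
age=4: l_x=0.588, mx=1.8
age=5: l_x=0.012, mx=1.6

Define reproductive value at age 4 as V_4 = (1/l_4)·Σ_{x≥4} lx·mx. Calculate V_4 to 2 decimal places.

lx·mx for x ≥ 4: 1.0584, 0.0192 → sum = 1.0776
V_4 = 1.0776 / l_4 = 1.0776 / 0.588 = 1.832653… → 1.83

1.83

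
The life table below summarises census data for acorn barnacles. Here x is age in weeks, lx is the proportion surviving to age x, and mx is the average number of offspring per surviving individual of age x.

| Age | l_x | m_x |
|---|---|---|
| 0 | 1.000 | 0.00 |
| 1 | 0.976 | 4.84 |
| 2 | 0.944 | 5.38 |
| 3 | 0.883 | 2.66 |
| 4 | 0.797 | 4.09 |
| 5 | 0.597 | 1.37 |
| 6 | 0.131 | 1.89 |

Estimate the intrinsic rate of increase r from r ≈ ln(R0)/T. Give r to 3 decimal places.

1.139

R0 = Σ lx·mx = 0 + 4.72384 + 5.07872 + 2.34878 + 3.25973 + 0.81789 + 0.24759 = 16.47655
Σ x·lx·mx = 40.54153; T = 40.54153/16.47655 = 2.46056…
r ≈ ln(R0)/T = ln(16.47655)/2.46056… = 1.13874… → 1.139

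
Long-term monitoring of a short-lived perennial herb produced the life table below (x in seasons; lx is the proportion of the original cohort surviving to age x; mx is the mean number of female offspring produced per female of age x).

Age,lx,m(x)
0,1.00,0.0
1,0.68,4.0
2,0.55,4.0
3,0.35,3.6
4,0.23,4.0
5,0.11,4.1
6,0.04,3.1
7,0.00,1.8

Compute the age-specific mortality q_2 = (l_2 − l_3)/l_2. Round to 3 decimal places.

q_2 = (l_2 − l_3) / l_2 = (0.55 − 0.35) / 0.55
     = 0.2 / 0.55 = 0.363636… → 0.364

0.364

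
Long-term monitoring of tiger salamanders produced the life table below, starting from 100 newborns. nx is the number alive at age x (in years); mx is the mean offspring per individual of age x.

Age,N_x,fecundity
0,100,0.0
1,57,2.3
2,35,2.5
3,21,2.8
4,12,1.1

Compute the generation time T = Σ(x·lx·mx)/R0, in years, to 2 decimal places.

1.84

lx = nx/n0 = nx/100: 1, 0.57, 0.35, 0.21, 0.12
lx·mx: 0, 1.311, 0.875, 0.588, 0.132 → R0 = 2.906
x·lx·mx: 0, 1.311, 1.75, 1.764, 0.528 → Σ = 5.353
T = 5.353 / 2.906 = 1.842051… → 1.84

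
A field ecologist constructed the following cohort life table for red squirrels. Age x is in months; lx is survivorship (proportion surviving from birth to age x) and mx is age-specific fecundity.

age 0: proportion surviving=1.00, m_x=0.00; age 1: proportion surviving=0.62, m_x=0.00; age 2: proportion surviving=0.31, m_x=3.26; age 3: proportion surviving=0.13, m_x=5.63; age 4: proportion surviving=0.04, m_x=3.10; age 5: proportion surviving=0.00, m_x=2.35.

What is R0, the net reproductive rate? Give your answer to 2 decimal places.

1.87

lx·mx by age: 0, 0, 1.0106, 0.7319, 0.124, 0
R0 = Σ lx·mx = 1.8665 → 1.87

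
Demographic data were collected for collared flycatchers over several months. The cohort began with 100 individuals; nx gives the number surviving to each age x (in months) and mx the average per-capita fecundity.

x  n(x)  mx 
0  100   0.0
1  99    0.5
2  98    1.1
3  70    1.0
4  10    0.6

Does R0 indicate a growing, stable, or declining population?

lx = nx/n0 = nx/100: 1, 0.99, 0.98, 0.7, 0.1
R0 = Σ lx·mx = 0 + 0.495 + 1.078 + 0.7 + 0.06 = 2.333
R0 > 1, so the population is growing.

growing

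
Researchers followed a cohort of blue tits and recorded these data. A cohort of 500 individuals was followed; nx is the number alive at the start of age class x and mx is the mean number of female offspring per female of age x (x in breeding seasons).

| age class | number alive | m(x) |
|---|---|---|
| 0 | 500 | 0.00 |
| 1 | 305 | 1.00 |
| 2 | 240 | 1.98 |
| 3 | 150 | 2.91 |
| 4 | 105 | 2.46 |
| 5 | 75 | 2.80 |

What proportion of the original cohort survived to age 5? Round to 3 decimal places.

0.150

l_5 = n_5/n_0 = 75/500 = 0.15 → 0.150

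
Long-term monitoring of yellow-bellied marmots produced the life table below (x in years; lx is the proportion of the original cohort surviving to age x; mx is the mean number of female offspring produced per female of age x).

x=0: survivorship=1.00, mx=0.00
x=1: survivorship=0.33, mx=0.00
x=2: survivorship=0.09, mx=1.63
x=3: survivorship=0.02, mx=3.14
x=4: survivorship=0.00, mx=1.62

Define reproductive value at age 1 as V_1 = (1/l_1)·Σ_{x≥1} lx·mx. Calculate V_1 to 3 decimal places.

lx·mx for x ≥ 1: 0, 0.1467, 0.0628, 0 → sum = 0.2095
V_1 = 0.2095 / l_1 = 0.2095 / 0.33 = 0.634848… → 0.635

0.635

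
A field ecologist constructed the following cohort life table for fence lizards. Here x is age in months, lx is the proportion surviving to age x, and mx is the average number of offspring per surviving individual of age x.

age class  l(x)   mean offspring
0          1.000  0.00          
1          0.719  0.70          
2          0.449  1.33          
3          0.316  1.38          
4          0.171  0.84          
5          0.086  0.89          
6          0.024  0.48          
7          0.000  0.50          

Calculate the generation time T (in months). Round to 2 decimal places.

lx·mx: 0, 0.5033, 0.59717, 0.43608, 0.14364, 0.07654, 0.01152, 0 → R0 = 1.76825
x·lx·mx: 0, 0.5033, 1.19434, 1.30824, 0.57456, 0.3827, 0.06912, 0 → Σ = 4.03226
T = 4.03226 / 1.76825 = 2.280368… → 2.28

2.28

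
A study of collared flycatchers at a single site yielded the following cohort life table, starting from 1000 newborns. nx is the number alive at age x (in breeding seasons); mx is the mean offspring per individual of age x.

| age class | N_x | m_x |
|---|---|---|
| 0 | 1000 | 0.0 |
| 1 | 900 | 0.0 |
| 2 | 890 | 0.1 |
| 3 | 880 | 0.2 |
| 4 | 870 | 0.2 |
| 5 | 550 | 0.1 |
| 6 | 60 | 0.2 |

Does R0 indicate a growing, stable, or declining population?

lx = nx/n0 = nx/1000: 1, 0.9, 0.89, 0.88, 0.87, 0.55, 0.06
R0 = Σ lx·mx = 0 + 0 + 0.089 + 0.176 + 0.174 + 0.055 + 0.012 = 0.506
R0 < 1, so the population is declining.

declining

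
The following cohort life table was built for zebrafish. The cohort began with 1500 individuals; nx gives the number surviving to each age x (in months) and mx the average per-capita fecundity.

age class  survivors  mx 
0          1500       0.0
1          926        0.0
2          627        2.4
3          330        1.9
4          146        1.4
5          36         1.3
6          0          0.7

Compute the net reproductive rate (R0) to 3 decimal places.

1.589

lx = nx/n0 = nx/1500: 1, 0.61733…, 0.418, 0.22, 0.09733…, 0.024, 0
lx·mx by age: 0, 0, 1.0032, 0.418, 0.136267…, 0.0312, 0
R0 = Σ lx·mx = 1.588667… → 1.589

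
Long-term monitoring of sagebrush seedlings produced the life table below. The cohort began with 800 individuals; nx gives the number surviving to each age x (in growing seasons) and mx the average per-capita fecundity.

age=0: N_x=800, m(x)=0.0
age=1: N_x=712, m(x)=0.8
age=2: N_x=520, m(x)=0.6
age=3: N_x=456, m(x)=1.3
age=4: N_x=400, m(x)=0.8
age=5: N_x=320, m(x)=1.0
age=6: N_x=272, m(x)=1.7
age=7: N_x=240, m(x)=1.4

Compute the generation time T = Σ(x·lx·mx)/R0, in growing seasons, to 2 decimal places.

lx = nx/n0 = nx/800: 1, 0.89, 0.65, 0.57, 0.5, 0.4, 0.34, 0.3
lx·mx: 0, 0.712, 0.39, 0.741, 0.4, 0.4, 0.578, 0.42 → R0 = 3.641
x·lx·mx: 0, 0.712, 0.78, 2.223, 1.6, 2, 3.468, 2.94 → Σ = 13.723
T = 13.723 / 3.641 = 3.76902… → 3.77

3.77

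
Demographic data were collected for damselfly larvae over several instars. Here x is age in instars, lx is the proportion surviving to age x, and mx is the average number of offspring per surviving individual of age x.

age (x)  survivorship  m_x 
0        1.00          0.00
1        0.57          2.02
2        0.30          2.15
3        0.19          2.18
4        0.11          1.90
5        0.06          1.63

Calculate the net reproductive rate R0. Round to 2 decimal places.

2.52

lx·mx by age: 0, 1.1514, 0.645, 0.4142, 0.209, 0.0978
R0 = Σ lx·mx = 2.5174 → 2.52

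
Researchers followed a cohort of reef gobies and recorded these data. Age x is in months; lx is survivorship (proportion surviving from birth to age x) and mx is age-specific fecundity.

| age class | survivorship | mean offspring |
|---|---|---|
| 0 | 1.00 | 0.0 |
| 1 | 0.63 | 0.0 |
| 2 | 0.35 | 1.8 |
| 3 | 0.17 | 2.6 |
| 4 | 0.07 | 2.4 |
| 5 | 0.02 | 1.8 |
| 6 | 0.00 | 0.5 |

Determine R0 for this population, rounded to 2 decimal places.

1.28

lx·mx by age: 0, 0, 0.63, 0.442, 0.168, 0.036, 0
R0 = Σ lx·mx = 1.276 → 1.28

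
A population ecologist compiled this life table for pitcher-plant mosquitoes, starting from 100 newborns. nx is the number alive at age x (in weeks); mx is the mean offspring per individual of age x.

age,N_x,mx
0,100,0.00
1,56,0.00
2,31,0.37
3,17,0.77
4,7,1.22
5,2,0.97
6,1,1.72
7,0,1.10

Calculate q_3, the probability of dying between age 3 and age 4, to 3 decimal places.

0.588

lx = nx/n0 = nx/100: 1, 0.56, 0.31, 0.17, 0.07, 0.02, 0.01, 0
q_3 = (l_3 − l_4) / l_3 = (0.17 − 0.07) / 0.17
     = 0.1 / 0.17 = 0.588235… → 0.588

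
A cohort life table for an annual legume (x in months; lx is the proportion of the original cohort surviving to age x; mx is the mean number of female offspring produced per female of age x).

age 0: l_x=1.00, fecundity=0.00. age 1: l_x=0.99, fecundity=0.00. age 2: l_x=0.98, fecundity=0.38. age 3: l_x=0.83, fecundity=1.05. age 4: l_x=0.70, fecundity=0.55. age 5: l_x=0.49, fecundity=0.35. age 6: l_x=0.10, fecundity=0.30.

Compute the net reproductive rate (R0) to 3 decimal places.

lx·mx by age: 0, 0, 0.3724, 0.8715, 0.385, 0.1715, 0.03
R0 = Σ lx·mx = 1.8304 → 1.830

1.830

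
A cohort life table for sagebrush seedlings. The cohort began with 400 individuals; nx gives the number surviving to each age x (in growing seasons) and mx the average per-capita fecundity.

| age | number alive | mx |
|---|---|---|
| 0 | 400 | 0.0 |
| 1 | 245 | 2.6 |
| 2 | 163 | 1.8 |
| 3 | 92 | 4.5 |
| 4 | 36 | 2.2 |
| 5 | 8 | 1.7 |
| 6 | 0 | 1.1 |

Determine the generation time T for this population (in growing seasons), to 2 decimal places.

1.98

lx = nx/n0 = nx/400: 1, 0.6125, 0.4075, 0.23, 0.09, 0.02, 0
lx·mx: 0, 1.5925, 0.7335, 1.035, 0.198, 0.034, 0 → R0 = 3.593
x·lx·mx: 0, 1.5925, 1.467, 3.105, 0.792, 0.17, 0 → Σ = 7.1265
T = 7.1265 / 3.593 = 1.98344… → 1.98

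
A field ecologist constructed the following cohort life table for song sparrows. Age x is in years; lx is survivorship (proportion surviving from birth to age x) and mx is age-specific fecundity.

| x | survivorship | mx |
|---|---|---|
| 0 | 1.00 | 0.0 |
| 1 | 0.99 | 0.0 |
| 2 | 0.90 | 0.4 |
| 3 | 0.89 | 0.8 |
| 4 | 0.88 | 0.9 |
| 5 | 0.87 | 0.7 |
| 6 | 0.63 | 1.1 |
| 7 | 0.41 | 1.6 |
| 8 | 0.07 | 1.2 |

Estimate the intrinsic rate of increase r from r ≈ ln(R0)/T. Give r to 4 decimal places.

R0 = Σ lx·mx = 0 + 0 + 0.36 + 0.712 + 0.792 + 0.609 + 0.693 + 0.656 + 0.084 = 3.906
Σ x·lx·mx = 18.491; T = 18.491/3.906 = 4.734…
r ≈ ln(R0)/T = ln(3.906)/4.734… = 0.287815… → 0.2878

0.2878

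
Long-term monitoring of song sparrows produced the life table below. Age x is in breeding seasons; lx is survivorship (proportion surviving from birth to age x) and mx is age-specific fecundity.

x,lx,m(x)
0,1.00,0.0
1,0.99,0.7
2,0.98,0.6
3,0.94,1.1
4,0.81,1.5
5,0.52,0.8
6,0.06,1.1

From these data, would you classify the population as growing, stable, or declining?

R0 = Σ lx·mx = 0 + 0.693 + 0.588 + 1.034 + 1.215 + 0.416 + 0.066 = 4.012
R0 > 1, so the population is growing.

growing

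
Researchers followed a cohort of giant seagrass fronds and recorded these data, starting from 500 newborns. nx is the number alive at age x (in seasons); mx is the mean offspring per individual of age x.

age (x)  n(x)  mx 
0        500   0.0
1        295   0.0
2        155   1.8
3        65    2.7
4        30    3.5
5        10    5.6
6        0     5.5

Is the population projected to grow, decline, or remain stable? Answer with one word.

growing

lx = nx/n0 = nx/500: 1, 0.59, 0.31, 0.13, 0.06, 0.02, 0
R0 = Σ lx·mx = 0 + 0 + 0.558 + 0.351 + 0.21 + 0.112 + 0 = 1.231
R0 > 1, so the population is growing.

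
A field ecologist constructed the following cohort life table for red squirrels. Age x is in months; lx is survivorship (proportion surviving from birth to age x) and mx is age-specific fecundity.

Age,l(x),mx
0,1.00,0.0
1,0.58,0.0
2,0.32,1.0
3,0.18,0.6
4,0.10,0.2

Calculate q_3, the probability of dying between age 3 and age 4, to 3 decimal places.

0.444

q_3 = (l_3 − l_4) / l_3 = (0.18 − 0.1) / 0.18
     = 0.08 / 0.18 = 0.444444… → 0.444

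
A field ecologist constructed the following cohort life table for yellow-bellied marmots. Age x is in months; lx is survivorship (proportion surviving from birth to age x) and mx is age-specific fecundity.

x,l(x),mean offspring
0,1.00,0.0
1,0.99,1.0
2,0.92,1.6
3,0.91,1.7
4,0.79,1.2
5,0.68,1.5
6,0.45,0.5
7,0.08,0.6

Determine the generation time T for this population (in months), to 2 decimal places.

lx·mx: 0, 0.99, 1.472, 1.547, 0.948, 1.02, 0.225, 0.048 → R0 = 6.25
x·lx·mx: 0, 0.99, 2.944, 4.641, 3.792, 5.1, 1.35, 0.336 → Σ = 19.153
T = 19.153 / 6.25 = 3.06448 → 3.06

3.06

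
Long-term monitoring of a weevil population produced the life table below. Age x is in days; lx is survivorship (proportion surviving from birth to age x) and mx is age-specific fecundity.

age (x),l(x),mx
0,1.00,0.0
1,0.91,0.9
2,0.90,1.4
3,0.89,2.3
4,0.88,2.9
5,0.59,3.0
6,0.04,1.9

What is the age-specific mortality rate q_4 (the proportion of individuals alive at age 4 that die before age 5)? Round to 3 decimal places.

q_4 = (l_4 − l_5) / l_4 = (0.88 − 0.59) / 0.88
     = 0.29 / 0.88 = 0.329545… → 0.330

0.330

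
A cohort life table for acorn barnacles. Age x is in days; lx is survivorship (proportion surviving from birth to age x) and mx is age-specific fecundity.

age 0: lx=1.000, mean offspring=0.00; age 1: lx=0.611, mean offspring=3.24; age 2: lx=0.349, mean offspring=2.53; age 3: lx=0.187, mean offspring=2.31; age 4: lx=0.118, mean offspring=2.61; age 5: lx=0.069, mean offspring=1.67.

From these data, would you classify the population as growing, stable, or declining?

R0 = Σ lx·mx = 0 + 1.97964 + 0.88297 + 0.43197 + 0.30798 + 0.11523 = 3.71779
R0 > 1, so the population is growing.

growing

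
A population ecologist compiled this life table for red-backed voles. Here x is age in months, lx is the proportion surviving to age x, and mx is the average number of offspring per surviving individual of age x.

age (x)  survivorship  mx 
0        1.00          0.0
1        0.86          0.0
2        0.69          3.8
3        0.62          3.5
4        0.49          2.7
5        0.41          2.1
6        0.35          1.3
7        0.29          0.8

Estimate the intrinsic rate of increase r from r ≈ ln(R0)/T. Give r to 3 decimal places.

R0 = Σ lx·mx = 0 + 0 + 2.622 + 2.17 + 1.323 + 0.861 + 0.455 + 0.232 = 7.663
Σ x·lx·mx = 25.705; T = 25.705/7.663 = 3.35443…
r ≈ ln(R0)/T = ln(7.663)/3.35443… = 0.60708… → 0.607

0.607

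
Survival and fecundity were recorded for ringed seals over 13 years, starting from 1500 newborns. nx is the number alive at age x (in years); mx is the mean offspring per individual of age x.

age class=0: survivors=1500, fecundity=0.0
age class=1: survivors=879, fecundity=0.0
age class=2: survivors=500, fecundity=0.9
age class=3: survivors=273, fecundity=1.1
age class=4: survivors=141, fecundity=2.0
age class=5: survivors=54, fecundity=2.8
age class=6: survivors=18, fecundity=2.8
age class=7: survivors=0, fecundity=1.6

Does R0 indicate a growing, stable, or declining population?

declining

lx = nx/n0 = nx/1500: 1, 0.586, 0.33333…, 0.182, 0.094, 0.036, 0.012, 0
R0 = Σ lx·mx = 0 + 0 + 0.3… + 0.2002 + 0.188 + 0.1008 + 0.0336 + 0 = 0.8226…
R0 < 1, so the population is declining.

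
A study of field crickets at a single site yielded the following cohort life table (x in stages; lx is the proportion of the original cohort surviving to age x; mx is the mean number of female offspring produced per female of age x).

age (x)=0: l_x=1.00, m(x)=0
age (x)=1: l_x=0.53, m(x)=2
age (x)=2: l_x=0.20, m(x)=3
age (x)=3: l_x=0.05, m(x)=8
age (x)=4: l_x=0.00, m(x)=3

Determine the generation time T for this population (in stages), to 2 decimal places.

lx·mx: 0, 1.06, 0.6, 0.4, 0 → R0 = 2.06
x·lx·mx: 0, 1.06, 1.2, 1.2, 0 → Σ = 3.46
T = 3.46 / 2.06 = 1.679612… → 1.68

1.68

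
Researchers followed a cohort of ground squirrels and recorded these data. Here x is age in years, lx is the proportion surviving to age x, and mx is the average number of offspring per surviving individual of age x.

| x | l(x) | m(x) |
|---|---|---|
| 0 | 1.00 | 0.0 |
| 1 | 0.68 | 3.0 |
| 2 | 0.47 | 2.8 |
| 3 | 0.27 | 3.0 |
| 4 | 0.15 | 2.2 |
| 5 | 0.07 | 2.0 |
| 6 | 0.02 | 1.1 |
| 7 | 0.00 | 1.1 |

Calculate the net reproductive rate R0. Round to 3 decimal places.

lx·mx by age: 0, 2.04, 1.316, 0.81, 0.33, 0.14, 0.022, 0
R0 = Σ lx·mx = 4.658 → 4.658

4.658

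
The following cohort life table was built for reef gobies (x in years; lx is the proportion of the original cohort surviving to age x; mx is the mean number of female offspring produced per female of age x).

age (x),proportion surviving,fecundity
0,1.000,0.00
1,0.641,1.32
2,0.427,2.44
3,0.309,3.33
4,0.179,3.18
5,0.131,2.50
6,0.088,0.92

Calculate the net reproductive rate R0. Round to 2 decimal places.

lx·mx by age: 0, 0.84612, 1.04188, 1.02897, 0.56922, 0.3275, 0.08096
R0 = Σ lx·mx = 3.89465 → 3.89

3.89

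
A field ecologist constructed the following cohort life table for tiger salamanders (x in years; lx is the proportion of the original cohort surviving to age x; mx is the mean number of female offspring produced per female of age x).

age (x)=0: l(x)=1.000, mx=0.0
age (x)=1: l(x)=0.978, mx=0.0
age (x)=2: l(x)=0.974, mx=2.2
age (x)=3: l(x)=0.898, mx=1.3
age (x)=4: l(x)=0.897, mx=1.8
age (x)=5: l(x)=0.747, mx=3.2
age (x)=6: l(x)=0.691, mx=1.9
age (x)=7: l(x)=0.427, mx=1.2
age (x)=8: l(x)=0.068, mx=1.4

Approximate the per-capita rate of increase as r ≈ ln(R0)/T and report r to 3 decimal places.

0.534

R0 = Σ lx·mx = 0 + 0 + 2.1428 + 1.1674 + 1.6146 + 2.3904 + 1.3129 + 0.5124 + 0.0952 = 9.2357
Σ x·lx·mx = 38.424; T = 38.424/9.2357 = 4.16038…
r ≈ ln(R0)/T = ln(9.2357)/4.16038… = 0.53434… → 0.534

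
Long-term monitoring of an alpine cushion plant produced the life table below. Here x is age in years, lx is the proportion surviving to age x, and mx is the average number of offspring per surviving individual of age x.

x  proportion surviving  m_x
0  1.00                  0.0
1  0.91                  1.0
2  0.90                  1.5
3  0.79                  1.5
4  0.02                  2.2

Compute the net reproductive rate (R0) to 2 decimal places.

lx·mx by age: 0, 0.91, 1.35, 1.185, 0.044
R0 = Σ lx·mx = 3.489 → 3.49

3.49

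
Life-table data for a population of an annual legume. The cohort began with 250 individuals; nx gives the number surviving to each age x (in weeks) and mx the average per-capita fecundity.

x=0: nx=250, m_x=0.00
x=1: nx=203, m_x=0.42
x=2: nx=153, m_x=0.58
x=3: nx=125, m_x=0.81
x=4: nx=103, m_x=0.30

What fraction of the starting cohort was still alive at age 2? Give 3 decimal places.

0.612

l_2 = n_2/n_0 = 153/250 = 0.612 → 0.612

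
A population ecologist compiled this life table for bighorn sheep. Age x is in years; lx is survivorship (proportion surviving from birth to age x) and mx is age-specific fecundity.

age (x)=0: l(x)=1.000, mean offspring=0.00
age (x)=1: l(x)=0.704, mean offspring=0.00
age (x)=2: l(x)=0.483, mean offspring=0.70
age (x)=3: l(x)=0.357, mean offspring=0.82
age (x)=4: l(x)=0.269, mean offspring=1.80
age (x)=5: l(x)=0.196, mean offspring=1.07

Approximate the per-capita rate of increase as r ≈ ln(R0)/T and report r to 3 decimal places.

R0 = Σ lx·mx = 0 + 0 + 0.3381 + 0.29274 + 0.4842 + 0.20972 = 1.32476
Σ x·lx·mx = 4.53982; T = 4.53982/1.32476 = 3.4269…
r ≈ ln(R0)/T = ln(1.32476)/3.4269… = 0.08207… → 0.082

0.082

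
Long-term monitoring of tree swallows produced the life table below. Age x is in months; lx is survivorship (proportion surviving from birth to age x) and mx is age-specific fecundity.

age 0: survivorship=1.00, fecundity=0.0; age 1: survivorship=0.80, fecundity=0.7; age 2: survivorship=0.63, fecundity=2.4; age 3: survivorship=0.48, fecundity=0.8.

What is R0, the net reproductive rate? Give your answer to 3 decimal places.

lx·mx by age: 0, 0.56, 1.512, 0.384
R0 = Σ lx·mx = 2.456 → 2.456

2.456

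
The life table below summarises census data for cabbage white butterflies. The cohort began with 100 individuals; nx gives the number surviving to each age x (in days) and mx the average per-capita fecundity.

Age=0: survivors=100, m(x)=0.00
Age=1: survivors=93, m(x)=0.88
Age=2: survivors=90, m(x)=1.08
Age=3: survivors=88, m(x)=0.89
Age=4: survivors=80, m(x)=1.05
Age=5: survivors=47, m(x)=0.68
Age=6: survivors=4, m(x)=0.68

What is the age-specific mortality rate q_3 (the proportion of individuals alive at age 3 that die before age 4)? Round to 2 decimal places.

lx = nx/n0 = nx/100: 1, 0.93, 0.9, 0.88, 0.8, 0.47, 0.04
q_3 = (l_3 − l_4) / l_3 = (0.88 − 0.8) / 0.88
     = 0.08 / 0.88 = 0.090909… → 0.09

0.09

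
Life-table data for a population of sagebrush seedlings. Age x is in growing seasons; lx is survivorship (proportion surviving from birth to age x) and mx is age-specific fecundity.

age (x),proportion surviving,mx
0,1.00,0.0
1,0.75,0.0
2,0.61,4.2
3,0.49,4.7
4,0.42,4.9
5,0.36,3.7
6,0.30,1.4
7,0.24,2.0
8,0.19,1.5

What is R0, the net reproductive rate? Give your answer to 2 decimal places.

9.44

lx·mx by age: 0, 0, 2.562, 2.303, 2.058, 1.332, 0.42, 0.48, 0.285
R0 = Σ lx·mx = 9.44 → 9.44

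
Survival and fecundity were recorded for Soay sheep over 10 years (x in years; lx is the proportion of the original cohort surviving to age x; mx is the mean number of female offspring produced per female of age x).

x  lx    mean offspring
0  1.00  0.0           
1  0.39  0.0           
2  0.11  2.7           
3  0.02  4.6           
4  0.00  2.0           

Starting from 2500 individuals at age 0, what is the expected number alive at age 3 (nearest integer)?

50

Expected survivors = N0 · l_3 = 2500 × 0.02 = 50 → 50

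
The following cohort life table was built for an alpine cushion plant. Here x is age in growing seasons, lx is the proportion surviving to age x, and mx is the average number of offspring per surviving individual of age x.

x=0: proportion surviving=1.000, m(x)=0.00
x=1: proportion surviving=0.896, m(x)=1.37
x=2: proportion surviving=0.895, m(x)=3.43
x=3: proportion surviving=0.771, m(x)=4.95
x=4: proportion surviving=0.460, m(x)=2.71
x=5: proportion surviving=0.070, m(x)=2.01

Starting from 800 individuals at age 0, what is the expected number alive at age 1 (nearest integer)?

717

Expected survivors = N0 · l_1 = 800 × 0.896 = 716.8 → 717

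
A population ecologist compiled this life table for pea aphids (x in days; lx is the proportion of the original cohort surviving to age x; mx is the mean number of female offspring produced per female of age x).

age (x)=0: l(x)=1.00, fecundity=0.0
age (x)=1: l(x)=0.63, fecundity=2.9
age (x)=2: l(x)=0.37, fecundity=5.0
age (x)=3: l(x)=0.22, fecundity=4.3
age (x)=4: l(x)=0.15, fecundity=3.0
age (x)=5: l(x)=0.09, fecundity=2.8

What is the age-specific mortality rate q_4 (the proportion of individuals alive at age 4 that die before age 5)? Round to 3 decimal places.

0.400

q_4 = (l_4 − l_5) / l_4 = (0.15 − 0.09) / 0.15
     = 0.06 / 0.15 = 0.4 → 0.400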